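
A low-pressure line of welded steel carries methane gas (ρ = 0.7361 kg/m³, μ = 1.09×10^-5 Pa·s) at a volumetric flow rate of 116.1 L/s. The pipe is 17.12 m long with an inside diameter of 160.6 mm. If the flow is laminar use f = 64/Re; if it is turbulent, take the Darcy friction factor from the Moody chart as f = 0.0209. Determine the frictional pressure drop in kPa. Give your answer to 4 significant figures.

Q = 116.1 L/s = 116.1/1000 = 0.1161 m³/s.
Cross-sectional area A = πD²/4 = π(0.1606)²/4 = 0.02026 m²; mean velocity V = Q/A = 0.1161/0.02026 = 5.731 m/s.
Reynolds number Re = ρVD/μ = 0.7361 · 5.731 · 0.1606 / 1.09e-05 = 6.216e+04.
Re > 4000 → turbulent; use the Moody-chart value f = 0.0209.
Darcy-Weisbach: ΔP = f(L/D)(ρV²/2) = 0.0209·(17.12/0.1606)·(0.7361·5.731²/2) = 0.0209·106.6·12.09 = 26.93 Pa.
ΔP = 26.93 Pa = 0.02693 kPa.

ΔP ≈ 0.02693 kPa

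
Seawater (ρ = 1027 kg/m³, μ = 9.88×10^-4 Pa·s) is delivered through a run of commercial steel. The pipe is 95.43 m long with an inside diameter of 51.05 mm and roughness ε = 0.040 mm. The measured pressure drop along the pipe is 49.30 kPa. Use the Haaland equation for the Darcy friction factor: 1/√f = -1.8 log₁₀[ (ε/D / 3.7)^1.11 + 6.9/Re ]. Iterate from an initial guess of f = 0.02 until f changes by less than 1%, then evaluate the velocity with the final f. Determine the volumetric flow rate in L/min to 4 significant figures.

Q ≈ 189.1 L/min

Rearranging Darcy-Weisbach: V = √(2·ΔP·D/(f·L·ρ)). With ε/D = 4e-05/0.05105 = 0.000784, iterate starting from f = 0.02:
  f = 0.02 → V = √(2·4.93e+04·0.05105/(0.02·95.43·1027)) = 1.602 m/s; Re = ρVD/μ = 8.504e+04; f → 0.02156
  f = 0.02156 → V = 1.543 m/s; Re = 8.19e+04; f → 0.02165
Converged (Δf/f < 1%). With the final f = 0.02165: V = √(2·4.93e+04·0.05105/(0.02165·95.43·1027)) = 1.54 m/s.
Q = V·A = 1.54·(π/4·0.05105²) = 0.003152 m³/s = 189.1 L/min.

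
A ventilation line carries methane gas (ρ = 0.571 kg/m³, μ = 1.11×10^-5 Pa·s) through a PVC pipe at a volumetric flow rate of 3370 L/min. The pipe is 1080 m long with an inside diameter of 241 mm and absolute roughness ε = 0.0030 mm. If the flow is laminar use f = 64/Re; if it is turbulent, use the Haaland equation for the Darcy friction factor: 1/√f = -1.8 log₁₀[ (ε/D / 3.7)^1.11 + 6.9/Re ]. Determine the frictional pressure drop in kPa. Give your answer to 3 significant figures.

ΔP ≈ 0.0535 kPa

Q = 3370 L/min = 3370/60000 = 0.05617 m³/s.
Cross-sectional area A = πD²/4 = π(0.241)²/4 = 0.04562 m²; mean velocity V = Q/A = 0.05617/0.04562 = 1.231 m/s.
Reynolds number Re = ρVD/μ = 0.571 · 1.231 · 0.241 / 1.11e-05 = 1.526e+04.
Re > 4000 → turbulent. Relative roughness ε/D = 3e-06/0.241 = 1.24e-05. Haaland: 1/√f = -1.8 log₁₀[(1.24e-05/3.7)^1.11 + 6.9/1.526e+04] = -1.8 log₁₀[8.41e-07 + 0.000452] = 6.019, so f = 0.0276.
Darcy-Weisbach: ΔP = f(L/D)(ρV²/2) = 0.0276·(1080/0.241)·(0.571·1.231²/2) = 0.0276·4481·0.4328 = 53.53 Pa.
ΔP = 53.53 Pa = 0.0535 kPa.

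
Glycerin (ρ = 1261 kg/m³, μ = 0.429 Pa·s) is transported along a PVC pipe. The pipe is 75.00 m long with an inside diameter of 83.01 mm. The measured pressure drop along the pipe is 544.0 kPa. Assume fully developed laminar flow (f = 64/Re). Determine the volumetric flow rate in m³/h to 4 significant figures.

For laminar flow, f = 64/Re with Re = ρVD/μ, so Darcy-Weisbach reduces to ΔP = 32μLV/D². Solving for V: V = ΔP·D²/(32μL) = 5.44e+05·(0.08301)²/(32·0.429·75) = 3.641 m/s.
Check: Re = ρVD/μ = 1261·3.641·0.08301/0.429 = 888.3 < 2300, so the laminar assumption holds.
Q = V·A = 3.641·(π/4·0.08301²) = 0.0197 m³/s = 70.93 m³/h.

Q ≈ 70.93 m³/h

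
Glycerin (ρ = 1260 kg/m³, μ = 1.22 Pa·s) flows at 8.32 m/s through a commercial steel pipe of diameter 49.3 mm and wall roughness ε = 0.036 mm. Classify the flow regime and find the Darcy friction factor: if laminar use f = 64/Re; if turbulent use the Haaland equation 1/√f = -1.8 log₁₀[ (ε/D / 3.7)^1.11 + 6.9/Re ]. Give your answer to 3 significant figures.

f ≈ 0.151

Re = ρVD/μ = 1260·8.32·0.0493/1.22 = 423.6.
Re < 2300 → laminar, so f = 64/Re = 0.1511 (roughness is irrelevant in laminar flow).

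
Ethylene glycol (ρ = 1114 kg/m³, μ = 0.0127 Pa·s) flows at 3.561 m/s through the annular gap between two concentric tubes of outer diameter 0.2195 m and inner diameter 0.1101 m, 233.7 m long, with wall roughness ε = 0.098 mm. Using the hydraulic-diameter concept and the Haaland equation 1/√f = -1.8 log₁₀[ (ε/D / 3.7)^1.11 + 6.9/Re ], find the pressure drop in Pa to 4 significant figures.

Hydraulic diameter D_h = 4A/P = D_o - D_i = 0.2195 - 0.1101 = 0.1094 m.
Re = ρVD_h/μ = 1114·3.561·0.1094/0.0127 = 3.417e+04.
ε/D_h = 9.8e-05/0.1094 = 0.000896; Haaland gives 1/√f = -1.8 log₁₀[9.69e-05+0.000202] = 6.344, so f = 0.02484.
ΔP = f(L/D_h)(ρV²/2) = 0.02484·233.7/0.1094·7063 = 3.749e+05 Pa.

ΔP ≈ 374900 Pa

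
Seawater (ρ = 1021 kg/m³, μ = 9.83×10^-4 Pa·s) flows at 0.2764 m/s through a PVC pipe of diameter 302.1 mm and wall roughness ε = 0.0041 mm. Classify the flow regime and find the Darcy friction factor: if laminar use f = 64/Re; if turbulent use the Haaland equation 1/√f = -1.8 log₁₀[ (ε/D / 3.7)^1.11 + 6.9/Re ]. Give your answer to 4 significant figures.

f ≈ 0.01841

Re = ρVD/μ = 1021·0.2764·0.3021/0.000983 = 8.673e+04.
Re > 4000 → turbulent. ε/D = 4.1e-06/0.3021 = 1.36e-05; Haaland: 1/√f = -1.8 log₁₀[9.26e-07 + 7.96e-05] = 7.37, so f = 0.01841.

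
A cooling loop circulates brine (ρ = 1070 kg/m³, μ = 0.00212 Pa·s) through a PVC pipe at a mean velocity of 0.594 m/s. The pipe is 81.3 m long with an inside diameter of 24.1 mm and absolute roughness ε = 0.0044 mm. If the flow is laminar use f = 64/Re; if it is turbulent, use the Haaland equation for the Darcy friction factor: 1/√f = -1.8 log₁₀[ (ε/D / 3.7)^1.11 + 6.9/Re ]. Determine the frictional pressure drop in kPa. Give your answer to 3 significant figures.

Reynolds number Re = ρVD/μ = 1070 · 0.594 · 0.0241 / 0.00212 = 7225.
Re > 4000 → turbulent. Relative roughness ε/D = 4.4e-06/0.0241 = 0.000183. Haaland: 1/√f = -1.8 log₁₀[(0.000183/3.7)^1.11 + 6.9/7225] = -1.8 log₁₀[1.66e-05 + 0.000955] = 5.423, so f = 0.03401.
Darcy-Weisbach: ΔP = f(L/D)(ρV²/2) = 0.03401·(81.3/0.0241)·(1070·0.594²/2) = 0.03401·3373·188.8 = 2.166e+04 Pa.
ΔP = 2.166e+04 Pa = 21.7 kPa.

ΔP ≈ 21.7 kPa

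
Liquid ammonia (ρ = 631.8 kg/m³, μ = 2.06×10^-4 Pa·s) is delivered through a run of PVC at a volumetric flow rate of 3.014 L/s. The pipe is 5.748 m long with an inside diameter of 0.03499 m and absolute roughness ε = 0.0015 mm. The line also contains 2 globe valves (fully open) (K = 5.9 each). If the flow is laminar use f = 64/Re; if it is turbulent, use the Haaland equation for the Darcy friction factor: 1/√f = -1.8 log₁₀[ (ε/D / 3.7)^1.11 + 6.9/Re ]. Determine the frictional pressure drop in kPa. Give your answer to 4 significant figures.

ΔP ≈ 43.99 kPa

Q = 3.014 L/s = 3.014/1000 = 0.003014 m³/s.
Cross-sectional area A = πD²/4 = π(0.03499)²/4 = 0.0009616 m²; mean velocity V = Q/A = 0.003014/0.0009616 = 3.134 m/s.
Reynolds number Re = ρVD/μ = 631.8 · 3.134 · 0.03499 / 0.000206 = 3.364e+05.
Re > 4000 → turbulent. Relative roughness ε/D = 1.5e-06/0.03499 = 4.29e-05. Haaland: 1/√f = -1.8 log₁₀[(4.29e-05/3.7)^1.11 + 6.9/3.364e+05] = -1.8 log₁₀[3.32e-06 + 2.05e-05] = 8.321, so f = 0.01444.
Total minor-loss coefficient ΣK = 2·5.9 = 11.8.
ΔP = [f·L/D + ΣK]·(ρV²/2) = [0.01444·5.748/0.03499 + 11.8]·(631.8·3.134²/2) = [2.373 + 11.8]·3104 = 4.399e+04 Pa.
ΔP = 4.399e+04 Pa = 43.99 kPa.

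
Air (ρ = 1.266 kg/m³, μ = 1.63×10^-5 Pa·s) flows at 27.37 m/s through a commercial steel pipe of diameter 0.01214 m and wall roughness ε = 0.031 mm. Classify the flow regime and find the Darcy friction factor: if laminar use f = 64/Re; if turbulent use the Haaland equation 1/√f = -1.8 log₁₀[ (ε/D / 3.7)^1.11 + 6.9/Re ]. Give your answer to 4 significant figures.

Re = ρVD/μ = 1.266·27.37·0.01214/1.63e-05 = 2.581e+04.
Re > 4000 → turbulent. ε/D = 3.1e-05/0.01214 = 0.00255; Haaland: 1/√f = -1.8 log₁₀[0.00031 + 0.000267] = 5.83, so f = 0.02943.

f ≈ 0.02943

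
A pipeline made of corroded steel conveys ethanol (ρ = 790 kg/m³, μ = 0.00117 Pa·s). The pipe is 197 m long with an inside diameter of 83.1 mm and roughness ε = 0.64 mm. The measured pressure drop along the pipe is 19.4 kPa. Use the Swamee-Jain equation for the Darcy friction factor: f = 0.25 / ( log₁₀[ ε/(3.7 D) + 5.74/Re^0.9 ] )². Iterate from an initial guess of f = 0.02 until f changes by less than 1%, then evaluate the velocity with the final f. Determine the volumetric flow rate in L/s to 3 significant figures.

Rearranging Darcy-Weisbach: V = √(2·ΔP·D/(f·L·ρ)). With ε/D = 0.00064/0.0831 = 0.0077, iterate starting from f = 0.02:
  f = 0.02 → V = √(2·1.94e+04·0.0831/(0.02·197·790)) = 1.018 m/s; Re = ρVD/μ = 5.711e+04; f → 0.03634
  f = 0.03634 → V = 0.7551 m/s; Re = 4.237e+04; f → 0.0368
  f = 0.0368 → V = 0.7503 m/s; Re = 4.21e+04; f → 0.03681
Converged (Δf/f < 1%). With the final f = 0.03681: V = √(2·1.94e+04·0.0831/(0.03681·197·790)) = 0.7502 m/s.
Q = V·A = 0.7502·(π/4·0.0831²) = 0.004069 m³/s = 4.07 L/s.

Q ≈ 4.07 L/s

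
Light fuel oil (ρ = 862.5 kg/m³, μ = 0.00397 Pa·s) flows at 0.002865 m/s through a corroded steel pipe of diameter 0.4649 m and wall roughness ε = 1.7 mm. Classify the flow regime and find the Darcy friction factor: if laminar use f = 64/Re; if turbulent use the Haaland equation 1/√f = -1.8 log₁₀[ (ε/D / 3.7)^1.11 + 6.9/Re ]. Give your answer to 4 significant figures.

f ≈ 0.2212

Re = ρVD/μ = 862.5·0.002865·0.4649/0.00397 = 289.4.
Re < 2300 → laminar, so f = 64/Re = 0.2212 (roughness is irrelevant in laminar flow).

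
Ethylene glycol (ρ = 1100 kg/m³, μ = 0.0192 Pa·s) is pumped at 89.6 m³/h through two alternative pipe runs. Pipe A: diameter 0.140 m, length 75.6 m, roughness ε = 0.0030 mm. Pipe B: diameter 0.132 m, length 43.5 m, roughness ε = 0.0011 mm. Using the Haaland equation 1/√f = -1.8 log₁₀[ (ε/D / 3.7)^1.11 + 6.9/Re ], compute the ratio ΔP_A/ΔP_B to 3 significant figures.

ΔP_A/ΔP_B ≈ 1.32

Pipe A: V = Q/A = 0.02489/0.01539 = 1.617 m/s; Re = 1.297e+04; ε/D = 2.14e-05; Haaland → f = 0.02882; ΔP_A = f(L/D)(ρV²/2) = 2.237e+04 Pa.
Pipe B: V = Q/A = 0.02489/0.01368 = 1.819 m/s; Re = 1.375e+04; ε/D = 8.33e-06; Haaland → f = 0.02836; ΔP_B = f(L/D)(ρV²/2) = 1.7e+04 Pa.
ΔP_A/ΔP_B = 2.237e+04/1.7e+04 = 1.32.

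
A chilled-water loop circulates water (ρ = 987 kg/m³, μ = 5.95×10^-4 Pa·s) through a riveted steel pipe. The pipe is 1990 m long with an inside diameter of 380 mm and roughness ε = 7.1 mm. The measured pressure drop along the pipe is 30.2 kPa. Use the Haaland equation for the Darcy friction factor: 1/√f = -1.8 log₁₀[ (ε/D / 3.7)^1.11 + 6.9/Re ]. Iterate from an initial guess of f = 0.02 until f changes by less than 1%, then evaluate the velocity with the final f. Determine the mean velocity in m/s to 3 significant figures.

Rearranging Darcy-Weisbach: V = √(2·ΔP·D/(f·L·ρ)). With ε/D = 0.0071/0.38 = 0.0187, iterate starting from f = 0.02:
  f = 0.02 → V = √(2·3.02e+04·0.38/(0.02·1990·987)) = 0.7644 m/s; Re = ρVD/μ = 4.818e+05; f → 0.04757
  f = 0.04757 → V = 0.4956 m/s; Re = 3.124e+05; f → 0.04762
Converged (Δf/f < 1%). With the final f = 0.04762: V = √(2·3.02e+04·0.38/(0.04762·1990·987)) = 0.4954 m/s.

V ≈ 0.495 m/s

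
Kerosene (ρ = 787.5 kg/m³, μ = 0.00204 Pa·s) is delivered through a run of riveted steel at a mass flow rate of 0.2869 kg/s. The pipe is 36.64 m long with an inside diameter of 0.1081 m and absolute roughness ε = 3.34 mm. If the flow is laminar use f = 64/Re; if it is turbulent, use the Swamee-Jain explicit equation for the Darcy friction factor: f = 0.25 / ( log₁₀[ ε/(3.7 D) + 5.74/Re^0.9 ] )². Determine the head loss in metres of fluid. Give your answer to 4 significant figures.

A = πD²/4 = π(0.1081)²/4 = 0.009178 m²; mean velocity V = ṁ/(ρA) = 0.2869/(787.5 · 0.009178) = 0.0397 m/s.
Reynolds number Re = ρVD/μ = 787.5 · 0.0397 · 0.1081 / 0.00204 = 1656.
Re < 2300 → laminar flow, so f = 64/Re = 64/1656 = 0.03864 (the turbulent correlation is not needed).
Darcy-Weisbach: ΔP = f(L/D)(ρV²/2) = 0.03864·(36.64/0.1081)·(787.5·0.0397²/2) = 0.03864·338.9·0.6204 = 8.125 Pa.
Head loss h_f = ΔP/(ρg) = 8.125/(787.5·9.81) = 0.001052 m.

h_f ≈ 0.001052 m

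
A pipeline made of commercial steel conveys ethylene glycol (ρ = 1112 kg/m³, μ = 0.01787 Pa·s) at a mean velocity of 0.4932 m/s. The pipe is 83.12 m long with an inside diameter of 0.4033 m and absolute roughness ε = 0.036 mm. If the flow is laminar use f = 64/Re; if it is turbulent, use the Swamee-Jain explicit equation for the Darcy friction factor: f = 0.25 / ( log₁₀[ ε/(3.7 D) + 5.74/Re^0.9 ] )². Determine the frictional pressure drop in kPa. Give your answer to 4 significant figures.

ΔP ≈ 0.8197 kPa

Reynolds number Re = ρVD/μ = 1112 · 0.4932 · 0.4033 / 0.0179 = 1.238e+04.
Re > 4000 → turbulent. Relative roughness ε/D = 3.6e-05/0.4033 = 8.93e-05. Swamee-Jain: f = 0.25/(log₁₀[8.93e-05/3.7 + 5.74/1.238e+04^0.9])² = 0.25/(log₁₀[2.41e-05 + 0.00119])² = 0.25/(-2.916)² = 0.02941.
Darcy-Weisbach: ΔP = f(L/D)(ρV²/2) = 0.02941·(83.12/0.4033)·(1112·0.4932²/2) = 0.02941·206.1·135.2 = 819.7 Pa.
ΔP = 819.7 Pa = 0.8197 kPa.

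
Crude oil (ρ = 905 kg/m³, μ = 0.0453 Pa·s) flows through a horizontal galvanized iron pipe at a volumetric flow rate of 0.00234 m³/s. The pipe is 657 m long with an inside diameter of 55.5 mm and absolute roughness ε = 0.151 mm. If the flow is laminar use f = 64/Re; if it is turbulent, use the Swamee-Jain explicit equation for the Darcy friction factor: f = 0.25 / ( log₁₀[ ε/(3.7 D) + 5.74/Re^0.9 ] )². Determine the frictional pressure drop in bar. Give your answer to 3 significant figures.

ΔP ≈ 2.99 bar

Cross-sectional area A = πD²/4 = π(0.0555)²/4 = 0.002419 m²; mean velocity V = Q/A = 0.00234/0.002419 = 0.9673 m/s.
Reynolds number Re = ρVD/μ = 905 · 0.9673 · 0.0555 / 0.0453 = 1072.
Re < 2300 → laminar flow, so f = 64/Re = 64/1072 = 0.05968 (the turbulent correlation is not needed).
Darcy-Weisbach: ΔP = f(L/D)(ρV²/2) = 0.05968·(657/0.0555)·(905·0.9673²/2) = 0.05968·1.184e+04·423.3 = 2.991e+05 Pa.
ΔP = 2.991e+05 Pa = 2.99 bar.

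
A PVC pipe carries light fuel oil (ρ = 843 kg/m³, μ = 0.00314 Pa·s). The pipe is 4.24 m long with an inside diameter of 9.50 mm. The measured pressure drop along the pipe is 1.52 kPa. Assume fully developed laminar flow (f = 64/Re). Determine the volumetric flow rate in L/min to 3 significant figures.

Q ≈ 1.37 L/min

For laminar flow, f = 64/Re with Re = ρVD/μ, so Darcy-Weisbach reduces to ΔP = 32μLV/D². Solving for V: V = ΔP·D²/(32μL) = 1520·(0.0095)²/(32·0.00314·4.24) = 0.322 m/s.
Check: Re = ρVD/μ = 843·0.322·0.0095/0.00314 = 821.2 < 2300, so the laminar assumption holds.
Q = V·A = 0.322·(π/4·0.0095²) = 2.282e-05 m³/s = 1.37 L/min.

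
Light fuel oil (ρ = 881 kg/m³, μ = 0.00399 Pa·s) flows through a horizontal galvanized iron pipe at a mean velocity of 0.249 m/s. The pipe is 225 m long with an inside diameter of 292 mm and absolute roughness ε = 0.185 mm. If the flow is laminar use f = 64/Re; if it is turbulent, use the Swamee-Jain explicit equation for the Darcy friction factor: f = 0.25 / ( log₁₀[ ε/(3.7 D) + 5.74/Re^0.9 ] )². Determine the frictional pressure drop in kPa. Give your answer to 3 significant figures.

Reynolds number Re = ρVD/μ = 881 · 0.249 · 0.292 / 0.00399 = 1.605e+04.
Re > 4000 → turbulent. Relative roughness ε/D = 0.000185/0.292 = 0.000634. Swamee-Jain: f = 0.25/(log₁₀[0.000634/3.7 + 5.74/1.605e+04^0.9])² = 0.25/(log₁₀[0.000171 + 0.000942])² = 0.25/(-2.954)² = 0.02866.
Darcy-Weisbach: ΔP = f(L/D)(ρV²/2) = 0.02866·(225/0.292)·(881·0.249²/2) = 0.02866·770.5·27.31 = 603.1 Pa.
ΔP = 603.1 Pa = 0.603 kPa.

ΔP ≈ 0.603 kPa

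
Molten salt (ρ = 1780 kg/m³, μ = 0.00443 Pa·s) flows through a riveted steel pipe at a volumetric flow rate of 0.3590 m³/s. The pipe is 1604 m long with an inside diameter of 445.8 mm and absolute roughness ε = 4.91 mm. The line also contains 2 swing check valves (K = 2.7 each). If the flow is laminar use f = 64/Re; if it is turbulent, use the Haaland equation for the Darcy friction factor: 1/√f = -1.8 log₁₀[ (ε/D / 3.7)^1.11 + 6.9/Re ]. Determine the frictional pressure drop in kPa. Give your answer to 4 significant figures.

ΔP ≈ 692.5 kPa

Cross-sectional area A = πD²/4 = π(0.4458)²/4 = 0.1561 m²; mean velocity V = Q/A = 0.359/0.1561 = 2.3 m/s.
Reynolds number Re = ρVD/μ = 1780 · 2.3 · 0.4458 / 0.00443 = 4.12e+05.
Re > 4000 → turbulent. Relative roughness ε/D = 0.00491/0.4458 = 0.011. Haaland: 1/√f = -1.8 log₁₀[(0.011/3.7)^1.11 + 6.9/4.12e+05] = -1.8 log₁₀[0.00157 + 1.67e-05] = 5.039, so f = 0.03938.
Total minor-loss coefficient ΣK = 2·2.7 = 5.4.
ΔP = [f·L/D + ΣK]·(ρV²/2) = [0.03938·1604/0.4458 + 5.4]·(1780·2.3²/2) = [141.7 + 5.4]·4708 = 6.925e+05 Pa.
ΔP = 6.925e+05 Pa = 692.5 kPa.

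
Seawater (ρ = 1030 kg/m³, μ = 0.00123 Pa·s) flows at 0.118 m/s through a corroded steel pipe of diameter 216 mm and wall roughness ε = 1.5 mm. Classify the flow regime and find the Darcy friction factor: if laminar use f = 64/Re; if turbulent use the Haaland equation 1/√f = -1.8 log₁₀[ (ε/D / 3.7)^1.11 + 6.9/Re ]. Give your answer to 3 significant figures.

Re = ρVD/μ = 1030·0.118·0.216/0.00123 = 2.134e+04.
Re > 4000 → turbulent. ε/D = 0.0015/0.216 = 0.00694; Haaland: 1/√f = -1.8 log₁₀[0.000941 + 0.000323] = 5.217, so f = 0.03674.

f ≈ 0.0367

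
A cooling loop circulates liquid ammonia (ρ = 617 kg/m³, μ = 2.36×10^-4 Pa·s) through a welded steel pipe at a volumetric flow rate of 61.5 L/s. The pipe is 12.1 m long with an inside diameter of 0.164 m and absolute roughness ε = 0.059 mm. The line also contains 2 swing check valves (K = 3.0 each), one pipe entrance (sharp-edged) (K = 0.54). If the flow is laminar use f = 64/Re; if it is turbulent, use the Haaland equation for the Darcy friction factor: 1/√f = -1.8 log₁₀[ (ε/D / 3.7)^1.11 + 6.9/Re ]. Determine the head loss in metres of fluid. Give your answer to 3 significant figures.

h_f ≈ 3.34 m

Q = 61.5 L/s = 61.5/1000 = 0.0615 m³/s.
Cross-sectional area A = πD²/4 = π(0.164)²/4 = 0.02112 m²; mean velocity V = Q/A = 0.0615/0.02112 = 2.911 m/s.
Reynolds number Re = ρVD/μ = 617 · 2.911 · 0.164 / 0.000236 = 1.248e+06.
Re > 4000 → turbulent. Relative roughness ε/D = 5.9e-05/0.164 = 0.00036. Haaland: 1/√f = -1.8 log₁₀[(0.00036/3.7)^1.11 + 6.9/1.248e+06] = -1.8 log₁₀[3.52e-05 + 5.53e-06] = 7.902, so f = 0.01601.
Total minor-loss coefficient ΣK = 2·3 + 1·0.54 = 6.54.
ΔP = [f·L/D + ΣK]·(ρV²/2) = [0.01601·12.1/0.164 + 6.54]·(617·2.911²/2) = [1.181 + 6.54]·2615 = 2.019e+04 Pa.
Head loss h_f = ΔP/(ρg) = 2.019e+04/(617·9.81) = 3.34 m.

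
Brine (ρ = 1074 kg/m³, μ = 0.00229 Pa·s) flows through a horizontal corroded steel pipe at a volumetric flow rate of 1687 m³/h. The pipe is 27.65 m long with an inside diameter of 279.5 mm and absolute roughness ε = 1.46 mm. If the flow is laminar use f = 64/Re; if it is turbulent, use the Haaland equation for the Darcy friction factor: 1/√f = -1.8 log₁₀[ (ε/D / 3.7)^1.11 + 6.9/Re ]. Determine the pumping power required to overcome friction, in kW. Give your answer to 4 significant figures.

Q = 1687 m³/h = 1687/3600 = 0.4686 m³/s.
Cross-sectional area A = πD²/4 = π(0.2795)²/4 = 0.06136 m²; mean velocity V = Q/A = 0.4686/0.06136 = 7.638 m/s.
Reynolds number Re = ρVD/μ = 1074 · 7.638 · 0.2795 / 0.00229 = 1.001e+06.
Re > 4000 → turbulent. Relative roughness ε/D = 0.00146/0.2795 = 0.00522. Haaland: 1/√f = -1.8 log₁₀[(0.00522/3.7)^1.11 + 6.9/1.001e+06] = -1.8 log₁₀[0.000686 + 6.89e-06] = 5.687, so f = 0.03092.
Darcy-Weisbach: ΔP = f(L/D)(ρV²/2) = 0.03092·(27.65/0.2795)·(1074·7.638²/2) = 0.03092·98.93·3.133e+04 = 9.582e+04 Pa.
Pumping power P = QΔP = 0.4686·9.582e+04 = 44901 W = 44.90 kW.

P ≈ 44.90 kW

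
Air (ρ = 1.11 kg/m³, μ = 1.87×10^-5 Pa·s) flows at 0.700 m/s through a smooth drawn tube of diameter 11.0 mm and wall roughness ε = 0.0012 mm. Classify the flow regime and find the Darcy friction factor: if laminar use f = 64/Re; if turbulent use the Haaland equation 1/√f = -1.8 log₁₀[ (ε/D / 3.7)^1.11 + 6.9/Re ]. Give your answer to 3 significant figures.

f ≈ 0.140

Re = ρVD/μ = 1.11·0.7·0.011/1.87e-05 = 457.1.
Re < 2300 → laminar, so f = 64/Re = 0.14 (roughness is irrelevant in laminar flow).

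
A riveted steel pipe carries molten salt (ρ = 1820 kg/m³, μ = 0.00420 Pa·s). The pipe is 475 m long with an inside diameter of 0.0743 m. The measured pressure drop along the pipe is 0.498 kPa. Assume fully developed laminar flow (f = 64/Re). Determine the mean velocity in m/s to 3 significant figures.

V ≈ 0.0431 m/s

For laminar flow, f = 64/Re with Re = ρVD/μ, so Darcy-Weisbach reduces to ΔP = 32μLV/D². Solving for V: V = ΔP·D²/(32μL) = 498·(0.0743)²/(32·0.0042·475) = 0.04306 m/s.
Check: Re = ρVD/μ = 1820·0.04306·0.0743/0.0042 = 1387 < 2300, so the laminar assumption holds.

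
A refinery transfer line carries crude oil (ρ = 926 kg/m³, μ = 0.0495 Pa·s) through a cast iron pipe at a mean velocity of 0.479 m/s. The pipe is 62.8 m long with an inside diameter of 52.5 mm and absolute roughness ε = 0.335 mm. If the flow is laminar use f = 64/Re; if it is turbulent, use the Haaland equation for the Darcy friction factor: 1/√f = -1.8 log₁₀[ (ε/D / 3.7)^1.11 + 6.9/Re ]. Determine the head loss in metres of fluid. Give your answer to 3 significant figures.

h_f ≈ 1.90 m

Reynolds number Re = ρVD/μ = 926 · 0.479 · 0.0525 / 0.0495 = 470.4.
Re < 2300 → laminar flow, so f = 64/Re = 64/470.4 = 0.136 (the turbulent correlation is not needed).
Darcy-Weisbach: ΔP = f(L/D)(ρV²/2) = 0.136·(62.8/0.0525)·(926·0.479²/2) = 0.136·1196·106.2 = 1.729e+04 Pa.
Head loss h_f = ΔP/(ρg) = 1.729e+04/(926·9.81) = 1.90 m.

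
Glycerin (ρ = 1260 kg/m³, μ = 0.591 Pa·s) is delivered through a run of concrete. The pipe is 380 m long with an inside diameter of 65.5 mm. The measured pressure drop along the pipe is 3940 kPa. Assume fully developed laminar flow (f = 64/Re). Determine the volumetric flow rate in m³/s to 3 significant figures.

For laminar flow, f = 64/Re with Re = ρVD/μ, so Darcy-Weisbach reduces to ΔP = 32μLV/D². Solving for V: V = ΔP·D²/(32μL) = 3.94e+06·(0.0655)²/(32·0.591·380) = 2.352 m/s.
Check: Re = ρVD/μ = 1260·2.352·0.0655/0.591 = 328.5 < 2300, so the laminar assumption holds.
Q = V·A = 2.352·(π/4·0.0655²) = 0.007926 m³/s = 0.00793 m³/s.

Q ≈ 0.00793 m³/s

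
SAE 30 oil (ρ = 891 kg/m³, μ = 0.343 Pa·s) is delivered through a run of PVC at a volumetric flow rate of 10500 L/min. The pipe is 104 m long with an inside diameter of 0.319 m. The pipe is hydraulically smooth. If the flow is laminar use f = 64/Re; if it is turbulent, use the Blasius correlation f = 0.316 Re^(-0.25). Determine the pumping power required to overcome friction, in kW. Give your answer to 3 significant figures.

P ≈ 4.30 kW

Q = 10500 L/min = 10500/60000 = 0.175 m³/s.
Cross-sectional area A = πD²/4 = π(0.319)²/4 = 0.07992 m²; mean velocity V = Q/A = 0.175/0.07992 = 2.19 m/s.
Reynolds number Re = ρVD/μ = 891 · 2.19 · 0.319 / 0.343 = 1814.
Re < 2300 → laminar flow, so f = 64/Re = 64/1814 = 0.03527 (the turbulent correlation is not needed).
Darcy-Weisbach: ΔP = f(L/D)(ρV²/2) = 0.03527·(104/0.319)·(891·2.19²/2) = 0.03527·326·2136 = 2.456e+04 Pa.
Pumping power P = QΔP = 0.175·2.456e+04 = 4298 W = 4.30 kW.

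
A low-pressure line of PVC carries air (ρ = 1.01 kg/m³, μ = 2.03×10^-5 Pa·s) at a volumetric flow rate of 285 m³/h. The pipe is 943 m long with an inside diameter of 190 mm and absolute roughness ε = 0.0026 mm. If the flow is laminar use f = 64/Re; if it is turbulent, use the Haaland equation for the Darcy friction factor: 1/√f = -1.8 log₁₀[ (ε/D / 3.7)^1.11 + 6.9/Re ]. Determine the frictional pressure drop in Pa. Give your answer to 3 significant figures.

Q = 285 m³/h = 285/3600 = 0.07917 m³/s.
Cross-sectional area A = πD²/4 = π(0.19)²/4 = 0.02835 m²; mean velocity V = Q/A = 0.07917/0.02835 = 2.792 m/s.
Reynolds number Re = ρVD/μ = 1.01 · 2.792 · 0.19 / 2.03e-05 = 2.64e+04.
Re > 4000 → turbulent. Relative roughness ε/D = 2.6e-06/0.19 = 1.37e-05. Haaland: 1/√f = -1.8 log₁₀[(1.37e-05/3.7)^1.11 + 6.9/2.64e+04] = -1.8 log₁₀[9.34e-07 + 0.000261] = 6.446, so f = 0.02407.
Darcy-Weisbach: ΔP = f(L/D)(ρV²/2) = 0.02407·(943/0.19)·(1.01·2.792²/2) = 0.02407·4963·3.937 = 470.3 Pa.

ΔP ≈ 470 Pa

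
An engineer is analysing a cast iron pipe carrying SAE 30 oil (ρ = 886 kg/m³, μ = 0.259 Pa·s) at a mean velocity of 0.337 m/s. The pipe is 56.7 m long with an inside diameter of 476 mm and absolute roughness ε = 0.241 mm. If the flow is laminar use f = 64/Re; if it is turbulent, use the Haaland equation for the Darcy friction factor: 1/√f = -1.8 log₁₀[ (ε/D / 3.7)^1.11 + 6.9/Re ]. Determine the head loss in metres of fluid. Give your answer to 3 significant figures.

Reynolds number Re = ρVD/μ = 886 · 0.337 · 0.476 / 0.259 = 548.7.
Re < 2300 → laminar flow, so f = 64/Re = 64/548.7 = 0.1166 (the turbulent correlation is not needed).
Darcy-Weisbach: ΔP = f(L/D)(ρV²/2) = 0.1166·(56.7/0.476)·(886·0.337²/2) = 0.1166·119.1·50.31 = 699 Pa.
Head loss h_f = ΔP/(ρg) = 699/(886·9.81) = 0.0804 m.

h_f ≈ 0.0804 m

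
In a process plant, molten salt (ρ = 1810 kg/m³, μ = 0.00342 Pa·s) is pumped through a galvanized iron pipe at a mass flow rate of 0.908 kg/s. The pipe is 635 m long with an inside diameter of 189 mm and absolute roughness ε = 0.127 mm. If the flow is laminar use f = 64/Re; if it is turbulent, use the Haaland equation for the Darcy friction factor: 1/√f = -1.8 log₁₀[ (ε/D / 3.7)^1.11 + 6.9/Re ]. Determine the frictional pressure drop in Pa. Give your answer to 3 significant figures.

ΔP ≈ 34.8 Pa

A = πD²/4 = π(0.189)²/4 = 0.02806 m²; mean velocity V = ṁ/(ρA) = 0.908/(1810 · 0.02806) = 0.01788 m/s.
Reynolds number Re = ρVD/μ = 1810 · 0.01788 · 0.189 / 0.00342 = 1789.
Re < 2300 → laminar flow, so f = 64/Re = 64/1789 = 0.03578 (the turbulent correlation is not needed).
Darcy-Weisbach: ΔP = f(L/D)(ρV²/2) = 0.03578·(635/0.189)·(1810·0.01788²/2) = 0.03578·3360·0.2894 = 34.79 Pa.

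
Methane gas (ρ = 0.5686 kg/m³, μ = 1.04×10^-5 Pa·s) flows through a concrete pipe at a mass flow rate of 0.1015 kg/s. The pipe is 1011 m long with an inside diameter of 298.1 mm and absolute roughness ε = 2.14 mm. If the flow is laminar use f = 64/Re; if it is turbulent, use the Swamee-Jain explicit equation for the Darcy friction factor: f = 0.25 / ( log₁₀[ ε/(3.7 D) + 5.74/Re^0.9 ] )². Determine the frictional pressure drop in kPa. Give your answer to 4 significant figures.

ΔP ≈ 0.2278 kPa

A = πD²/4 = π(0.2981)²/4 = 0.06979 m²; mean velocity V = ṁ/(ρA) = 0.1015/(0.5686 · 0.06979) = 2.558 m/s.
Reynolds number Re = ρVD/μ = 0.5686 · 2.558 · 0.2981 / 1.04e-05 = 4.169e+04.
Re > 4000 → turbulent. Relative roughness ε/D = 0.00214/0.2981 = 0.00718. Swamee-Jain: f = 0.25/(log₁₀[0.00718/3.7 + 5.74/4.169e+04^0.9])² = 0.25/(log₁₀[0.00194 + 0.000399])² = 0.25/(-2.631)² = 0.03612.
Darcy-Weisbach: ΔP = f(L/D)(ρV²/2) = 0.03612·(1011/0.2981)·(0.5686·2.558²/2) = 0.03612·3391·1.86 = 227.8 Pa.
ΔP = 227.8 Pa = 0.2278 kPa.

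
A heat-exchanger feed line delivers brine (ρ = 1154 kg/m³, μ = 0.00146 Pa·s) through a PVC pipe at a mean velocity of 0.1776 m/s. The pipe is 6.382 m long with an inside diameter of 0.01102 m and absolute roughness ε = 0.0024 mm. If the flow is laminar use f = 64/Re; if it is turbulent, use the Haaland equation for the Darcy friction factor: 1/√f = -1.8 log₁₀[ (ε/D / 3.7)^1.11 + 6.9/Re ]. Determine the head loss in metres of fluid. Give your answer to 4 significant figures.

Reynolds number Re = ρVD/μ = 1154 · 0.1776 · 0.01102 / 0.00146 = 1547.
Re < 2300 → laminar flow, so f = 64/Re = 64/1547 = 0.04137 (the turbulent correlation is not needed).
Darcy-Weisbach: ΔP = f(L/D)(ρV²/2) = 0.04137·(6.382/0.01102)·(1154·0.1776²/2) = 0.04137·579.1·18.2 = 436.1 Pa.
Head loss h_f = ΔP/(ρg) = 436.1/(1154·9.81) = 0.03852 m.

h_f ≈ 0.03852 m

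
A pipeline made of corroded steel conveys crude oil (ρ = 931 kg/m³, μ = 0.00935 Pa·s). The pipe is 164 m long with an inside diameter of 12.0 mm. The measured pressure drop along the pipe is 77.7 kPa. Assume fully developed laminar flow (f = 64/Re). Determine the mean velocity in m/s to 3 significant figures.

V ≈ 0.228 m/s

For laminar flow, f = 64/Re with Re = ρVD/μ, so Darcy-Weisbach reduces to ΔP = 32μLV/D². Solving for V: V = ΔP·D²/(32μL) = 7.77e+04·(0.012)²/(32·0.00935·164) = 0.228 m/s.
Check: Re = ρVD/μ = 931·0.228·0.012/0.00935 = 272.5 < 2300, so the laminar assumption holds.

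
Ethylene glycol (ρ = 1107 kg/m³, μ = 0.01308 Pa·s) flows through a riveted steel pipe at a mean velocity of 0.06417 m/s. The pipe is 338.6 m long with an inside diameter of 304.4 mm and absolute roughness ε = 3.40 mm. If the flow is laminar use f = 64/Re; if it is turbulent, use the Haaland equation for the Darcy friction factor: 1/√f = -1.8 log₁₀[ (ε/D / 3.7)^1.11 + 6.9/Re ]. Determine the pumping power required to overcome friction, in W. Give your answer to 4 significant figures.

P ≈ 0.4584 W

Reynolds number Re = ρVD/μ = 1107 · 0.06417 · 0.3044 / 0.0131 = 1653.
Re < 2300 → laminar flow, so f = 64/Re = 64/1653 = 0.03871 (the turbulent correlation is not needed).
Darcy-Weisbach: ΔP = f(L/D)(ρV²/2) = 0.03871·(338.6/0.3044)·(1107·0.06417²/2) = 0.03871·1112·2.279 = 98.15 Pa.
Q = V·A = 0.06417·0.07277 = 0.00467 m³/s.
Pumping power P = QΔP = 0.00467·98.15 = 0.45835 W = 0.4584 W.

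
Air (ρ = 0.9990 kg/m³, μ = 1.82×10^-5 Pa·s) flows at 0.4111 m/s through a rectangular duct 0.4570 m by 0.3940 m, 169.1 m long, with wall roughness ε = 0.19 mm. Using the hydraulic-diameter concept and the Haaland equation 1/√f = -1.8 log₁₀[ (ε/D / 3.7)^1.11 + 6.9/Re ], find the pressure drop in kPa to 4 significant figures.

Hydraulic diameter D_h = 4A/P = 4·(0.457·0.394)/(2·(0.457+0.394)) = 0.7202/1.702 = 0.4232 m.
Re = ρVD_h/μ = 0.999·0.4111·0.4232/1.82e-05 = 9549.
ε/D_h = 0.00019/0.4232 = 0.000449; Haaland gives 1/√f = -1.8 log₁₀[4.5e-05+0.000723] = 5.607, so f = 0.03181.
ΔP = f(L/D_h)(ρV²/2) = 0.03181·169.1/0.4232·0.08442 = 1.073 Pa.
ΔP = 0.001073 kPa.

ΔP ≈ 0.001073 kPa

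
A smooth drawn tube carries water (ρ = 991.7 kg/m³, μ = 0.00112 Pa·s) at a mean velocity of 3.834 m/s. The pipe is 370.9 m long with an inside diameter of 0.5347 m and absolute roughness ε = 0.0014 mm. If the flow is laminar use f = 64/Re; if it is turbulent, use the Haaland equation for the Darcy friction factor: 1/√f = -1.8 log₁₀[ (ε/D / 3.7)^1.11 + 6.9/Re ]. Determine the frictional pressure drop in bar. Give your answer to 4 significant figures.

ΔP ≈ 0.5345 bar

Reynolds number Re = ρVD/μ = 991.7 · 3.834 · 0.5347 / 0.00112 = 1.815e+06.
Re > 4000 → turbulent. Relative roughness ε/D = 1.4e-06/0.5347 = 2.62e-06. Haaland: 1/√f = -1.8 log₁₀[(2.62e-06/3.7)^1.11 + 6.9/1.815e+06] = -1.8 log₁₀[1.49e-07 + 3.8e-06] = 9.726, so f = 0.01057.
Darcy-Weisbach: ΔP = f(L/D)(ρV²/2) = 0.01057·(370.9/0.5347)·(991.7·3.834²/2) = 0.01057·693.7·7289 = 5.345e+04 Pa.
ΔP = 5.345e+04 Pa = 0.5345 bar.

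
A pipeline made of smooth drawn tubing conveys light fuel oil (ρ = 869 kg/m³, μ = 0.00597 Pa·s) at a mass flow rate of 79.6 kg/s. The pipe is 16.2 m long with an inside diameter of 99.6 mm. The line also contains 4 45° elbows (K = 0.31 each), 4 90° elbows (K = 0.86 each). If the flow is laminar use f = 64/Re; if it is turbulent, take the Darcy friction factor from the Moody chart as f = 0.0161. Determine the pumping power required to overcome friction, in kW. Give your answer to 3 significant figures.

P ≈ 40.2 kW

A = πD²/4 = π(0.0996)²/4 = 0.007791 m²; mean velocity V = ṁ/(ρA) = 79.6/(869 · 0.007791) = 11.76 m/s.
Reynolds number Re = ρVD/μ = 869 · 11.76 · 0.0996 / 0.00597 = 1.704e+05.
Re > 4000 → turbulent; use the Moody-chart value f = 0.0161.
Total minor-loss coefficient ΣK = 4·0.31 + 4·0.86 = 4.68.
ΔP = [f·L/D + ΣK]·(ρV²/2) = [0.0161·16.2/0.0996 + 4.68]·(869·11.76²/2) = [2.619 + 4.68]·6.006e+04 = 4.383e+05 Pa.
Q = ṁ/ρ = 79.6/869 = 0.0916 m³/s.
Pumping power P = QΔP = 0.0916·4.383e+05 = 40150 W = 40.2 kW.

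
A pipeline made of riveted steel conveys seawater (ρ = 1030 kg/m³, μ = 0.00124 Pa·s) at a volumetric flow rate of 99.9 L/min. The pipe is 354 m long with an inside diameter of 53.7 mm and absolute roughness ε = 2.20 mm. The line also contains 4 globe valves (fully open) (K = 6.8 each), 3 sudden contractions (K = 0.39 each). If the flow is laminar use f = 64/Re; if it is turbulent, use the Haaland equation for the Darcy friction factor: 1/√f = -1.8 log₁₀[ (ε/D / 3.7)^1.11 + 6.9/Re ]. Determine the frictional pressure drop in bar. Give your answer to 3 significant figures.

ΔP ≈ 1.30 bar

Q = 99.9 L/min = 99.9/60000 = 0.001665 m³/s.
Cross-sectional area A = πD²/4 = π(0.0537)²/4 = 0.002265 m²; mean velocity V = Q/A = 0.001665/0.002265 = 0.7351 m/s.
Reynolds number Re = ρVD/μ = 1030 · 0.7351 · 0.0537 / 0.00124 = 3.279e+04.
Re > 4000 → turbulent. Relative roughness ε/D = 0.0022/0.0537 = 0.041. Haaland: 1/√f = -1.8 log₁₀[(0.041/3.7)^1.11 + 6.9/3.279e+04] = -1.8 log₁₀[0.00675 + 0.00021] = 3.884, so f = 0.0663.
Total minor-loss coefficient ΣK = 4·6.8 + 3·0.39 = 28.4.
ΔP = [f·L/D + ΣK]·(ρV²/2) = [0.0663·354/0.0537 + 28.4]·(1030·0.7351²/2) = [437.1 + 28.4]·278.3 = 1.295e+05 Pa.
ΔP = 1.295e+05 Pa = 1.30 bar.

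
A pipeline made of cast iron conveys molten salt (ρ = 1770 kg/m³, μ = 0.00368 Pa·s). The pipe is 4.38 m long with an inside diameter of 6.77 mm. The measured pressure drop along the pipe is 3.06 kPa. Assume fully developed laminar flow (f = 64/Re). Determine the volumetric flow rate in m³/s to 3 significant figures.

For laminar flow, f = 64/Re with Re = ρVD/μ, so Darcy-Weisbach reduces to ΔP = 32μLV/D². Solving for V: V = ΔP·D²/(32μL) = 3060·(0.00677)²/(32·0.00368·4.38) = 0.2719 m/s.
Check: Re = ρVD/μ = 1770·0.2719·0.00677/0.00368 = 885.4 < 2300, so the laminar assumption holds.
Q = V·A = 0.2719·(π/4·0.00677²) = 9.788e-06 m³/s = 9.79×10^-6 m³/s.

Q ≈ 9.79×10^-6 m³/s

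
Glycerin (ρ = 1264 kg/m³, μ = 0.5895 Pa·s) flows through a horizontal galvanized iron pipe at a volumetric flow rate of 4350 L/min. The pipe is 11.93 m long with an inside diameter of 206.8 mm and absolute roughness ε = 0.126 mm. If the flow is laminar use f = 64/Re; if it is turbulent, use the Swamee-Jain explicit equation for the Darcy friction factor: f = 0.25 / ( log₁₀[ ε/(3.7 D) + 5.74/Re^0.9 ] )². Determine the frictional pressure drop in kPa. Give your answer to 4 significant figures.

ΔP ≈ 11.36 kPa

Q = 4350 L/min = 4350/60000 = 0.0725 m³/s.
Cross-sectional area A = πD²/4 = π(0.2068)²/4 = 0.03359 m²; mean velocity V = Q/A = 0.0725/0.03359 = 2.158 m/s.
Reynolds number Re = ρVD/μ = 1264 · 2.158 · 0.2068 / 0.59 = 957.1.
Re < 2300 → laminar flow, so f = 64/Re = 64/957.1 = 0.06687 (the turbulent correlation is not needed).
Darcy-Weisbach: ΔP = f(L/D)(ρV²/2) = 0.06687·(11.93/0.2068)·(1264·2.158²/2) = 0.06687·57.69·2944 = 1.136e+04 Pa.
ΔP = 1.136e+04 Pa = 11.36 kPa.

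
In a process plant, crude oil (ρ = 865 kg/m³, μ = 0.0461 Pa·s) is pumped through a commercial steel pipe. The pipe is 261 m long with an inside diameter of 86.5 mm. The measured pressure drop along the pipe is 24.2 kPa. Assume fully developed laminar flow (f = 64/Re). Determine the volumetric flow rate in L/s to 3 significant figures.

For laminar flow, f = 64/Re with Re = ρVD/μ, so Darcy-Weisbach reduces to ΔP = 32μLV/D². Solving for V: V = ΔP·D²/(32μL) = 2.42e+04·(0.0865)²/(32·0.0461·261) = 0.4703 m/s.
Check: Re = ρVD/μ = 865·0.4703·0.0865/0.0461 = 763.3 < 2300, so the laminar assumption holds.
Q = V·A = 0.4703·(π/4·0.0865²) = 0.002764 m³/s = 2.76 L/s.

Q ≈ 2.76 L/s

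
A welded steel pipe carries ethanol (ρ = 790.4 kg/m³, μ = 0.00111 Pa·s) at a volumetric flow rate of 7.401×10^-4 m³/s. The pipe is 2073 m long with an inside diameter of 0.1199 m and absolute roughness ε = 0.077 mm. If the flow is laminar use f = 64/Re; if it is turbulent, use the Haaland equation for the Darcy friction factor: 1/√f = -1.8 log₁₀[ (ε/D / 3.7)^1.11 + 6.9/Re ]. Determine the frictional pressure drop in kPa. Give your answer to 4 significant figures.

Cross-sectional area A = πD²/4 = π(0.1199)²/4 = 0.01129 m²; mean velocity V = Q/A = 0.0007401/0.01129 = 0.06555 m/s.
Reynolds number Re = ρVD/μ = 790.4 · 0.06555 · 0.1199 / 0.00111 = 5596.
Re > 4000 → turbulent. Relative roughness ε/D = 7.7e-05/0.1199 = 0.000642. Haaland: 1/√f = -1.8 log₁₀[(0.000642/3.7)^1.11 + 6.9/5596] = -1.8 log₁₀[6.7e-05 + 0.00123] = 5.195, so f = 0.03705.
Darcy-Weisbach: ΔP = f(L/D)(ρV²/2) = 0.03705·(2073/0.1199)·(790.4·0.06555²/2) = 0.03705·1.729e+04·1.698 = 1088 Pa.
ΔP = 1088 Pa = 1.088 kPa.

ΔP ≈ 1.088 kPa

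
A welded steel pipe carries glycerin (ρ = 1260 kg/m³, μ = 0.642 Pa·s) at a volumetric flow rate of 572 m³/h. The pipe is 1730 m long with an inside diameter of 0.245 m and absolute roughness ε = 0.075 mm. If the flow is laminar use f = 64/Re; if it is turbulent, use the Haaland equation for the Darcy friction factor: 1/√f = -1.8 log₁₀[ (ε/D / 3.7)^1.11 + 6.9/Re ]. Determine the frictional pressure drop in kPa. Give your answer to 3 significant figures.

Q = 572 m³/h = 572/3600 = 0.1589 m³/s.
Cross-sectional area A = πD²/4 = π(0.245)²/4 = 0.04714 m²; mean velocity V = Q/A = 0.1589/0.04714 = 3.37 m/s.
Reynolds number Re = ρVD/μ = 1260 · 3.37 · 0.245 / 0.642 = 1621.
Re < 2300 → laminar flow, so f = 64/Re = 64/1621 = 0.03949 (the turbulent correlation is not needed).
Darcy-Weisbach: ΔP = f(L/D)(ρV²/2) = 0.03949·(1730/0.245)·(1260·3.37²/2) = 0.03949·7061·7156 = 1.996e+06 Pa.
ΔP = 1.996e+06 Pa = 2000 kPa.

ΔP ≈ 2000 kPa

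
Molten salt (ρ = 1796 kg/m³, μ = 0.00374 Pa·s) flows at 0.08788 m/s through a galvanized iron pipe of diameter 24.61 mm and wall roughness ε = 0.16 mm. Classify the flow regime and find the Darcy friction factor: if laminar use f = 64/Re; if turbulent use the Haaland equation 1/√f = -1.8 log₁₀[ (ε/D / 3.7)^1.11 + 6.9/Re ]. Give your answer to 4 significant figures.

Re = ρVD/μ = 1796·0.08788·0.02461/0.00374 = 1039.
Re < 2300 → laminar, so f = 64/Re = 0.06162 (roughness is irrelevant in laminar flow).

f ≈ 0.06162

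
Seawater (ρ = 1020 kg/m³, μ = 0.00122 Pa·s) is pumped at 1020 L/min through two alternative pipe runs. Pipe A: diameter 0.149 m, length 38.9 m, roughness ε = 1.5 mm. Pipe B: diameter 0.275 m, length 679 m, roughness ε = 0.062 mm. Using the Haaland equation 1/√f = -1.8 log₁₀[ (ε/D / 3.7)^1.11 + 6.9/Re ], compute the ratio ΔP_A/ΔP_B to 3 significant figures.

Pipe A: V = Q/A = 0.017/0.01744 = 0.975 m/s; Re = 1.215e+05; ε/D = 0.0101; Haaland → f = 0.03853; ΔP_A = f(L/D)(ρV²/2) = 4876 Pa.
Pipe B: V = Q/A = 0.017/0.0594 = 0.2862 m/s; Re = 6.581e+04; ε/D = 0.000225; Haaland → f = 0.02029; ΔP_B = f(L/D)(ρV²/2) = 2093 Pa.
ΔP_A/ΔP_B = 4876/2093 = 2.33.

ΔP_A/ΔP_B ≈ 2.33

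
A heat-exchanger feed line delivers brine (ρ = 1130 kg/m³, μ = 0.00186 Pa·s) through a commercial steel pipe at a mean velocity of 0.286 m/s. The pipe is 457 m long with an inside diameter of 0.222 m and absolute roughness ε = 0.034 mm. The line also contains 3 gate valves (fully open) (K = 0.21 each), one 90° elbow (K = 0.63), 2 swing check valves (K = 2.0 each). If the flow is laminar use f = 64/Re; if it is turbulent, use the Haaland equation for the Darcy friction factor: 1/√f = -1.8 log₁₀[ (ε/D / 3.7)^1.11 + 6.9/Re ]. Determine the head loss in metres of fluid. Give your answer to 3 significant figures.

Reynolds number Re = ρVD/μ = 1130 · 0.286 · 0.222 / 0.00186 = 3.857e+04.
Re > 4000 → turbulent. Relative roughness ε/D = 3.4e-05/0.222 = 0.000153. Haaland: 1/√f = -1.8 log₁₀[(0.000153/3.7)^1.11 + 6.9/3.857e+04] = -1.8 log₁₀[1.36e-05 + 0.000179] = 6.688, so f = 0.02236.
Total minor-loss coefficient ΣK = 3·0.21 + 1·0.63 + 2·2 = 5.26.
ΔP = [f·L/D + ΣK]·(ρV²/2) = [0.02236·457/0.222 + 5.26]·(1130·0.286²/2) = [46.02 + 5.26]·46.21 = 2370 Pa.
Head loss h_f = ΔP/(ρg) = 2370/(1130·9.81) = 0.214 m.

h_f ≈ 0.214 m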